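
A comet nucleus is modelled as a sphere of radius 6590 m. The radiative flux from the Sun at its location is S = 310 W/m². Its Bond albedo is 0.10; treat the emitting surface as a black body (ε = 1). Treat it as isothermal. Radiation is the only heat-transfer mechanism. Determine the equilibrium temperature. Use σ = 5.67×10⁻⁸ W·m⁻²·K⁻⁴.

At equilibrium, absorbed power = emitted power.
Absorbing cross-section = πr² = 1.364×10⁸ m²; emitting surface = 4πr² = 5.457×10⁸ m² (ratio 4).
(1−a)S·A_cross = εσ·A_surf·T⁴  ⇒  T⁴ = (1−a)S/(4σ).
T⁴ = 0.900·310/(4·5.67×10⁻⁸) = 1.230×10⁹ K⁴.
T = (1.230×10⁹)^(1/4).

T ≈ 187 K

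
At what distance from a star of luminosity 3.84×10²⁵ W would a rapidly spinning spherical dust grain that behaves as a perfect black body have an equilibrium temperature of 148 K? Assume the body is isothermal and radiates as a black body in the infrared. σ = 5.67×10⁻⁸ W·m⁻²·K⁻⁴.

d ≈ 1.68×10¹¹ m

For an isothermal black-emitting sphere, (1−a)S·πr² = σ·4πr²·T⁴ ⇒ S = 4σT⁴/(1−a).
S = 4·5.67×10⁻⁸·(148)⁴/1.00 = 108.8 W/m².
Flux falls as S = L/(4πd²), so d = √(L/(4πS)) = √(3.84×10²⁵/(4π·108.8)).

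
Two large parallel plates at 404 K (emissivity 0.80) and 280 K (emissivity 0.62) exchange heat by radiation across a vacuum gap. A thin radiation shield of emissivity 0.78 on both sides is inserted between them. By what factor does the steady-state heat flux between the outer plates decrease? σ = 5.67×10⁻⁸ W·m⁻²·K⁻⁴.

factor ≈ 1.84

Without shield: q₀ = σΔ(T⁴)/(1/ε₁+1/ε₂−1) with denominator 1.863.
With shield the two gaps are in series; the resistances add: (1/ε₁+1/ε_s−1)+(1/ε_s+1/ε₂−1) = 1.532+1.895 = 3.427.
Heat-flux ratio q₀/q = 3.427/1.863.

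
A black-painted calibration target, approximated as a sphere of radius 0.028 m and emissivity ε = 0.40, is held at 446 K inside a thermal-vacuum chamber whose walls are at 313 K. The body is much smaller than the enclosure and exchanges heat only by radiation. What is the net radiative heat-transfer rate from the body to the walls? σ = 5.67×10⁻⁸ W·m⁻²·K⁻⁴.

For a small grey body in a large enclosure: P_net = εσA(T_body⁴ − T_wall⁴).
A = 4πr² = 0.009852 m²; T_body⁴ − T_wall⁴ = 3.957×10¹⁰ − 9.598×10⁹ = 2.997×10¹⁰ K⁴.
|P_net| = 0.40·5.67×10⁻⁸·0.009852·2.997×10¹⁰.

P_net ≈ 6.70 W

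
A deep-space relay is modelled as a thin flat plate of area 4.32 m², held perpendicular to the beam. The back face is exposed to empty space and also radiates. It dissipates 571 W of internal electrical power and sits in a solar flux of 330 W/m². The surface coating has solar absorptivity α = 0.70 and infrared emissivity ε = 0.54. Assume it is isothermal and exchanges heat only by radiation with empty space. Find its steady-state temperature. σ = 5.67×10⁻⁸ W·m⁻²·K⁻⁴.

At steady state, absorbed solar power + internal power = radiated power.
Absorbed: α·S·A_cross = 0.70·330·4.320 = 997.9 W (cross-section A).
Total input = 997.9 + 571 = 1569 W.
Radiated: εσ·A_surf·T⁴ with A_surf = 2A = 8.640 m².
T⁴ = 1569/(0.54·5.67×10⁻⁸·8.640) = 5.931×10⁹ K⁴.

T ≈ 278 K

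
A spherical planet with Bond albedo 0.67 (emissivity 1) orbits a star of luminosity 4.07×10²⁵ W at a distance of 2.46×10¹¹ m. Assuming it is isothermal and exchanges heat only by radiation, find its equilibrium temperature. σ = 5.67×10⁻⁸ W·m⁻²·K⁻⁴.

T ≈ 93.9 K

First find the stellar flux at distance d: S = L/(4πd²) = 4.07×10²⁵/(4π·(2.46×10¹¹)²) = 53.52 W/m².
For an isothermal sphere, absorbed (1−a)S·πr² = emitted σ·4πr²·T⁴, so T⁴ = (1−a)S/(4σ).
T⁴ = 0.330·53.52/(4·5.67×10⁻⁸) = 7.787×10⁷ K⁴.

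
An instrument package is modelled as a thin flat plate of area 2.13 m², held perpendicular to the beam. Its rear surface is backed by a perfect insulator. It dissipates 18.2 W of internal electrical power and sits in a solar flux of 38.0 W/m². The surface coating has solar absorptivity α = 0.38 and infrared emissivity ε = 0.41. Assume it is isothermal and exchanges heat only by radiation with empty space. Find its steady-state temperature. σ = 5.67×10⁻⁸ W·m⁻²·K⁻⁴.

T ≈ 177 K

At steady state, absorbed solar power + internal power = radiated power.
Absorbed: α·S·A_cross = 0.38·38.0·2.130 = 30.76 W (cross-section A).
Total input = 30.76 + 18.2 = 48.96 W.
Radiated: εσ·A_surf·T⁴ with A_surf = A = 2.130 m².
T⁴ = 48.96/(0.41·5.67×10⁻⁸·2.130) = 9.887×10⁸ K⁴.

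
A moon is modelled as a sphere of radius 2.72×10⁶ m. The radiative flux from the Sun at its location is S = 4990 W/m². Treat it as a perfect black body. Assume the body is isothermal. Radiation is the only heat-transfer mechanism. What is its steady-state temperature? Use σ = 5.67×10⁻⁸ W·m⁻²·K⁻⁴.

At equilibrium, absorbed power = emitted power.
Absorbing cross-section = πr² = 2.324×10¹³ m²; emitting surface = 4πr² = 9.297×10¹³ m² (ratio 4).
S·A_cross = εσ·A_surf·T⁴  ⇒  T⁴ = S/(4σ).
T⁴ = 1.00·4990/(4·5.67×10⁻⁸) = 2.200×10¹⁰ K⁴.
T = (2.200×10¹⁰)^(1/4).

T ≈ 385 K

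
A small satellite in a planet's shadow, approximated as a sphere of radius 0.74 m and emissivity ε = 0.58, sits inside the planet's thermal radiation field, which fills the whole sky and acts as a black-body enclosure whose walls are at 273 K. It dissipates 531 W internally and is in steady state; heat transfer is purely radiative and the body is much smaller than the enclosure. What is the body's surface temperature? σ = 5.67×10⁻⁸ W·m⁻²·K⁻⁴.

For a small grey body in a large enclosure, net radiated power = εσA(T⁴ − T_w⁴).
Steady state: P = εσA(T⁴ − T_w⁴) with A = 4πr² = 6.881 m².
T⁴ = P/(εσA) + T_w⁴ = 531/(0.58·5.67×10⁻⁸·6.881) + (273)⁴
    = 2.346×10⁹ + 5.555×10⁹ = 7.901×10⁹ K⁴.

T ≈ 298 K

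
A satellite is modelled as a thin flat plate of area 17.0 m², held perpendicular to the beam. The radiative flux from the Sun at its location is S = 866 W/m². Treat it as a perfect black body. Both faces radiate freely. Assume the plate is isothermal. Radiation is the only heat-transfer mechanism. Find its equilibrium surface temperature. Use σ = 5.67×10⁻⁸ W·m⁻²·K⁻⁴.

At equilibrium, absorbed power = emitted power.
Absorbing cross-section = A = 17.00 m²; emitting surface = 2A = 34.00 m² (ratio 2).
S·A_cross = εσ·A_surf·T⁴  ⇒  T⁴ = S/(2σ).
T⁴ = 1.00·866/(2·5.67×10⁻⁸) = 7.637×10⁹ K⁴.
T = (7.637×10⁹)^(1/4).

T ≈ 296 K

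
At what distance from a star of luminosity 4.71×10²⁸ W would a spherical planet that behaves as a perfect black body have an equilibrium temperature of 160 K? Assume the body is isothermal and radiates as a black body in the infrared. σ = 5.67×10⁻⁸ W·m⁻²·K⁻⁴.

For an isothermal black-emitting sphere, (1−a)S·πr² = σ·4πr²·T⁴ ⇒ S = 4σT⁴/(1−a).
S = 4·5.67×10⁻⁸·(160)⁴/1.00 = 148.6 W/m².
Flux falls as S = L/(4πd²), so d = √(L/(4πS)) = √(4.71×10²⁸/(4π·148.6)).

d ≈ 5.02×10¹² m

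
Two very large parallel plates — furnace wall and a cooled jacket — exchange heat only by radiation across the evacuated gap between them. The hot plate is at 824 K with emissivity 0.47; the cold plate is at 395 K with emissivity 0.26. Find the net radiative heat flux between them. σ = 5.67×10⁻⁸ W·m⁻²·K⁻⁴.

For two infinite grey parallel plates, q = σ(T₁⁴ − T₂⁴)/(1/ε₁ + 1/ε₂ − 1).
T₁⁴ − T₂⁴ = 4.610×10¹¹ − 2.434×10¹⁰ = 4.367×10¹¹ K⁴.
1/ε₁ + 1/ε₂ − 1 = 2.128 + 3.846 − 1 = 4.974.
q = 5.67×10⁻⁸ × 4.367×10¹¹ / 4.974.

q ≈ 4980 W/m²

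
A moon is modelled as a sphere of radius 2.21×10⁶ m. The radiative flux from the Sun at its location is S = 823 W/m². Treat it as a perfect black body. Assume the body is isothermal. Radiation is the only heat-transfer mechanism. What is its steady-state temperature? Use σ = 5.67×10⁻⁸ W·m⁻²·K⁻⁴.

At equilibrium, absorbed power = emitted power.
Absorbing cross-section = πr² = 1.534×10¹³ m²; emitting surface = 4πr² = 6.138×10¹³ m² (ratio 4).
S·A_cross = εσ·A_surf·T⁴  ⇒  T⁴ = S/(4σ).
T⁴ = 1.00·823/(4·5.67×10⁻⁸) = 3.629×10⁹ K⁴.
T = (3.629×10⁹)^(1/4).

T ≈ 245 K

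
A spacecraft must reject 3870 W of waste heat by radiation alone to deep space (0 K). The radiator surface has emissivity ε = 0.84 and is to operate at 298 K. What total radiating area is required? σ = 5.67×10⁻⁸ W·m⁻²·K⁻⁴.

P = εσA T⁴ ⇒ A = P/(εσT⁴).
T⁴ = 7.886×10⁹ K⁴.
A = 3870/(0.84 × 5.67×10⁻⁸ × 7.886×10⁹).

A ≈ 10.3 m²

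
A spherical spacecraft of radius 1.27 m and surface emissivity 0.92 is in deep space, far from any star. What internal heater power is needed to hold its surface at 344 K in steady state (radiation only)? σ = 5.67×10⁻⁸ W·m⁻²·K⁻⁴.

P = εσ·4πr²·T⁴.
4πr² = 20.27 m²; T⁴ = 1.400×10¹⁰ K⁴.
P = 0.92·5.67×10⁻⁸·20.27·1.400×10¹⁰.

P ≈ 14800 W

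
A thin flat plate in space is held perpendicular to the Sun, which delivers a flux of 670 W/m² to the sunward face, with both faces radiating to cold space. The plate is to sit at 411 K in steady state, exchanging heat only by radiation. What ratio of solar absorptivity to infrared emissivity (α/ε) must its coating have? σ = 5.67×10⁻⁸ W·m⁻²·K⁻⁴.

Balance: αS·A = εσ·2A·T⁴ ⇒ α/ε = 2σT⁴/S.
α/ε = 2·5.67×10⁻⁸·(411)⁴/670 = 2·5.67×10⁻⁸·2.853×10¹⁰/670.

α/ε ≈ 4.83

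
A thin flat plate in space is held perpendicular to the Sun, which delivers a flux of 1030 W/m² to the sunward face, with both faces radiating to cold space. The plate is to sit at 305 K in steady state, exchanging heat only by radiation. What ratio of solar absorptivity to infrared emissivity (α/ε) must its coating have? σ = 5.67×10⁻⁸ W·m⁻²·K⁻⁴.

Balance: αS·A = εσ·2A·T⁴ ⇒ α/ε = 2σT⁴/S.
α/ε = 2·5.67×10⁻⁸·(305)⁴/1030 = 2·5.67×10⁻⁸·8.654×10⁹/1030.

α/ε ≈ 0.953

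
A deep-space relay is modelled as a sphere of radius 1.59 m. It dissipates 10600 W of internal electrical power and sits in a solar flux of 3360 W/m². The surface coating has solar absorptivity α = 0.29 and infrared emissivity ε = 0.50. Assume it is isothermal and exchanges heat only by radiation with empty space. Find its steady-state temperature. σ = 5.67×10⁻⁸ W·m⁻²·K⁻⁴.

At steady state, absorbed solar power + internal power = radiated power.
Absorbed: α·S·A_cross = 0.29·3360·7.942 = 7739 W (cross-section πr²).
Total input = 7739 + 10600 = 18340 W.
Radiated: εσ·A_surf·T⁴ with A_surf = 4πr² = 31.77 m².
T⁴ = 18340/(0.50·5.67×10⁻⁸·31.77) = 2.036×10¹⁰ K⁴.

T ≈ 378 K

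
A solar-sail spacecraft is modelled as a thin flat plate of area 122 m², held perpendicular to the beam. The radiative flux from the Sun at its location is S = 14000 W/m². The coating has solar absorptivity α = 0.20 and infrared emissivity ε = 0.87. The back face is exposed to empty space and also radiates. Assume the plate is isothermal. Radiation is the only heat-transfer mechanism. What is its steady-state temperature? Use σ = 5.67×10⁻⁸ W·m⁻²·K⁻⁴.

T ≈ 410 K

At equilibrium, absorbed power = emitted power.
Absorbing cross-section = A = 122.0 m²; emitting surface = 2A = 244.0 m² (ratio 2).
αS·A_cross = εσ·A_surf·T⁴  ⇒  T⁴ = αS/(ε·2σ).
T⁴ = 0.200·14000/(0.87·2·5.67×10⁻⁸) = 2.838×10¹⁰ K⁴.
T = (2.838×10¹⁰)^(1/4).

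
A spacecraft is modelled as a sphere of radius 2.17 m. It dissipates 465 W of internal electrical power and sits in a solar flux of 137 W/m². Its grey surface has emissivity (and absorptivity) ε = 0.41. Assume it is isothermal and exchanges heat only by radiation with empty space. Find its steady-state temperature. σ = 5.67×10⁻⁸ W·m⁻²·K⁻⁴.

T ≈ 175 K

At steady state, absorbed solar power + internal power = radiated power.
Absorbed: α·S·A_cross = 0.41·137·14.79 = 830.9 W (cross-section πr²).
Total input = 830.9 + 465 = 1296 W.
Radiated: εσ·A_surf·T⁴ with A_surf = 4πr² = 59.17 m².
T⁴ = 1296/(0.41·5.67×10⁻⁸·59.17) = 9.421×10⁸ K⁴.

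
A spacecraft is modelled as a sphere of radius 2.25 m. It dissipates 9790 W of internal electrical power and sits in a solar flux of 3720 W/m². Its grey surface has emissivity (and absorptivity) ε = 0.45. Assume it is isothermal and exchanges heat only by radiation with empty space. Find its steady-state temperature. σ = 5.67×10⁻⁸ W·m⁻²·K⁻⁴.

At steady state, absorbed solar power + internal power = radiated power.
Absorbed: α·S·A_cross = 0.45·3720·15.90 = 26620 W (cross-section πr²).
Total input = 26620 + 9790 = 36410 W.
Radiated: εσ·A_surf·T⁴ with A_surf = 4πr² = 63.62 m².
T⁴ = 36410/(0.45·5.67×10⁻⁸·63.62) = 2.243×10¹⁰ K⁴.

T ≈ 387 K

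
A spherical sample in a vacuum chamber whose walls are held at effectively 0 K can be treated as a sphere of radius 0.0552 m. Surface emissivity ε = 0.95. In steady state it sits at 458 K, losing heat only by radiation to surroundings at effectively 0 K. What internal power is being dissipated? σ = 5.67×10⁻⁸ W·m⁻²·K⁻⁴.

P ≈ 90.8 W

Steady state: P = εσA T⁴.
A = 4πr² = 0.03829 m²; T⁴ = (458)⁴ = 4.400×10¹⁰ K⁴.
P = 0.95 × 5.67×10⁻⁸ × 0.03829 × 4.400×10¹⁰.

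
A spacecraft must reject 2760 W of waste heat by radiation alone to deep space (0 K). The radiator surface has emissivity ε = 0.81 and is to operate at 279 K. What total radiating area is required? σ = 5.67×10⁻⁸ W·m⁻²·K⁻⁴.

A ≈ 9.92 m²

P = εσA T⁴ ⇒ A = P/(εσT⁴).
T⁴ = 6.059×10⁹ K⁴.
A = 2760/(0.81 × 5.67×10⁻⁸ × 6.059×10⁹).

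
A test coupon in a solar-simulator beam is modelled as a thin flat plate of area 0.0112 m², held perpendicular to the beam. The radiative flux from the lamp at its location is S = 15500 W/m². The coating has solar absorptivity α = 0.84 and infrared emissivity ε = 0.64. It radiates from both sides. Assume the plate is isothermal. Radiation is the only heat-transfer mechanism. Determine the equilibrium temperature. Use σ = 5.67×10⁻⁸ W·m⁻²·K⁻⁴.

T ≈ 651 K

At equilibrium, absorbed power = emitted power.
Absorbing cross-section = A = 0.01120 m²; emitting surface = 2A = 0.02240 m² (ratio 2).
αS·A_cross = εσ·A_surf·T⁴  ⇒  T⁴ = αS/(ε·2σ).
T⁴ = 0.840·15500/(0.64·2·5.67×10⁻⁸) = 1.794×10¹¹ K⁴.
T = (1.794×10¹¹)^(1/4).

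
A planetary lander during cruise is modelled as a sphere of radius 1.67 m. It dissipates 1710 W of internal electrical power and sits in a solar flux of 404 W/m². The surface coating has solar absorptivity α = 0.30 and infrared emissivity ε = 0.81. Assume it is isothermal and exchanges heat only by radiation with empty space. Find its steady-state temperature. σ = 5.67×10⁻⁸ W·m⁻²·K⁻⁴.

T ≈ 204 K

At steady state, absorbed solar power + internal power = radiated power.
Absorbed: α·S·A_cross = 0.30·404·8.762 = 1062 W (cross-section πr²).
Total input = 1062 + 1710 = 2772 W.
Radiated: εσ·A_surf·T⁴ with A_surf = 4πr² = 35.05 m².
T⁴ = 2772/(0.81·5.67×10⁻⁸·35.05) = 1.722×10⁹ K⁴.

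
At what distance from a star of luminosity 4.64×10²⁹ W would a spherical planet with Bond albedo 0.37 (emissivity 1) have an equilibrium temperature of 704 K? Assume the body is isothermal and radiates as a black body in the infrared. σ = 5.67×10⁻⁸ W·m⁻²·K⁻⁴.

d ≈ 6.46×10¹¹ m

For an isothermal black-emitting sphere, (1−a)S·πr² = σ·4πr²·T⁴ ⇒ S = 4σT⁴/(1−a).
S = 4·5.67×10⁻⁸·(704)⁴/0.630 = 88430 W/m².
Flux falls as S = L/(4πd²), so d = √(L/(4πS)) = √(4.64×10²⁹/(4π·88430)).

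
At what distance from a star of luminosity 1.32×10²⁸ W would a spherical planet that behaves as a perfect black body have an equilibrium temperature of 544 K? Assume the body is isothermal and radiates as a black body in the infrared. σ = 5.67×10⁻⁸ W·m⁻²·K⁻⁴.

d ≈ 2.30×10¹¹ m

For an isothermal black-emitting sphere, (1−a)S·πr² = σ·4πr²·T⁴ ⇒ S = 4σT⁴/(1−a).
S = 4·5.67×10⁻⁸·(544)⁴/1.00 = 19860 W/m².
Flux falls as S = L/(4πd²), so d = √(L/(4πS)) = √(1.32×10²⁸/(4π·19860)).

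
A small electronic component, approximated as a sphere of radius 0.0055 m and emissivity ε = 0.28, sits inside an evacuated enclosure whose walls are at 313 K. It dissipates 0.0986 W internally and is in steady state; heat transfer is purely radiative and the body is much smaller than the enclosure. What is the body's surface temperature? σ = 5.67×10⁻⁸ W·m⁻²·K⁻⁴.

For a small grey body in a large enclosure, net radiated power = εσA(T⁴ − T_w⁴).
Steady state: P = εσA(T⁴ − T_w⁴) with A = 4πr² = 3.801×10⁻⁴ m².
T⁴ = P/(εσA) + T_w⁴ = 0.0986/(0.28·5.67×10⁻⁸·3.801×10⁻⁴) + (313)⁴
    = 1.634×10¹⁰ + 9.598×10⁹ = 2.594×10¹⁰ K⁴.

T ≈ 401 K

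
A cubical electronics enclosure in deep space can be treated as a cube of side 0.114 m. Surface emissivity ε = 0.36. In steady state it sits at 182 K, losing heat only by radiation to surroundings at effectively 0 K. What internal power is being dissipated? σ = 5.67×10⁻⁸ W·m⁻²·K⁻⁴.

P ≈ 1.75 W

Steady state: P = εσA T⁴.
A = 6L² = 0.07798 m²; T⁴ = (182)⁴ = 1.097×10⁹ K⁴.
P = 0.36 × 5.67×10⁻⁸ × 0.07798 × 1.097×10⁹.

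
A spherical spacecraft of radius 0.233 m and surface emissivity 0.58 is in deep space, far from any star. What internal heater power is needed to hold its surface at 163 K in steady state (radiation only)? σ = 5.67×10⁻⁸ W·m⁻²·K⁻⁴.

P = εσ·4πr²·T⁴.
4πr² = 0.6822 m²; T⁴ = 7.059×10⁸ K⁴.
P = 0.58·5.67×10⁻⁸·0.6822·7.059×10⁸.

P ≈ 15.8 W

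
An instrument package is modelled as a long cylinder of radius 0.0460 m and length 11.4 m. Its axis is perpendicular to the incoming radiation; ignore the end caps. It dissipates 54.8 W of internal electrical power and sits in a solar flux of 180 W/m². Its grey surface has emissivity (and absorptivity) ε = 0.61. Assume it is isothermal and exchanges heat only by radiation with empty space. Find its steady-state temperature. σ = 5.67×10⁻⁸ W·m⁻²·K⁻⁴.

T ≈ 197 K

At steady state, absorbed solar power + internal power = radiated power.
Absorbed: α·S·A_cross = 0.61·180·1.049 = 115.2 W (cross-section 2rL).
Total input = 115.2 + 54.8 = 170.0 W.
Radiated: εσ·A_surf·T⁴ with A_surf = 2πrL = 3.295 m².
T⁴ = 170.0/(0.61·5.67×10⁻⁸·3.295) = 1.491×10⁹ K⁴.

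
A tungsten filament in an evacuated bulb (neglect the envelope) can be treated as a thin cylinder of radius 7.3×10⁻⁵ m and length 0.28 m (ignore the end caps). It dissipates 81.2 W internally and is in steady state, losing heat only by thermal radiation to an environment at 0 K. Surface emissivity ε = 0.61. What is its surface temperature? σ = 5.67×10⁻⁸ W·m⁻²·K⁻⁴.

T ≈ 2070 K

Steady state: internal power = radiated power, P = εσA T⁴.
Radiating area A = 2πrL = 1.284×10⁻⁴ m².
T⁴ = P/(εσA) = 81.2/(0.61·5.67×10⁻⁸·1.284×10⁻⁴) = 1.828×10¹³ K⁴.
T = (1.828×10¹³)^(1/4).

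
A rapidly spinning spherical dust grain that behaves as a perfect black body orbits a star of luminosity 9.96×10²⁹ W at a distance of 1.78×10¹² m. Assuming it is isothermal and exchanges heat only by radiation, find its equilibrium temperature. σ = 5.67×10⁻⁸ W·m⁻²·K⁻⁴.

T ≈ 576 K

First find the stellar flux at distance d: S = L/(4πd²) = 9.96×10²⁹/(4π·(1.78×10¹²)²) = 25020 W/m².
For an isothermal sphere, absorbed (1−a)S·πr² = emitted σ·4πr²·T⁴, so T⁴ = (1−a)S/(4σ).
T⁴ = 1.00·25020/(4·5.67×10⁻⁸) = 1.103×10¹¹ K⁴.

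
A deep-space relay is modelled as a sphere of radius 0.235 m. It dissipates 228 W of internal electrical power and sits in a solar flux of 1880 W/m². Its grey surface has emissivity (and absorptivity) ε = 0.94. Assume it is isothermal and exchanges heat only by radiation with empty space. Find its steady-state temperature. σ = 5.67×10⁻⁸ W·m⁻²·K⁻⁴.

At steady state, absorbed solar power + internal power = radiated power.
Absorbed: α·S·A_cross = 0.94·1880·0.1735 = 306.6 W (cross-section πr²).
Total input = 306.6 + 228 = 534.6 W.
Radiated: εσ·A_surf·T⁴ with A_surf = 4πr² = 0.6940 m².
T⁴ = 534.6/(0.94·5.67×10⁻⁸·0.6940) = 1.445×10¹⁰ K⁴.

T ≈ 347 K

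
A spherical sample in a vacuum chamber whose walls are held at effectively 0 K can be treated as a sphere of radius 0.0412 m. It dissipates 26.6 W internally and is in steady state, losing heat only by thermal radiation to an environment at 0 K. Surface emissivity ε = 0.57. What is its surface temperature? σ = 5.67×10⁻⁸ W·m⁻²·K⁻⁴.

T ≈ 443 K

Steady state: internal power = radiated power, P = εσA T⁴.
Radiating area A = 4πr² = 0.02133 m².
T⁴ = P/(εσA) = 26.6/(0.57·5.67×10⁻⁸·0.02133) = 3.859×10¹⁰ K⁴.
T = (3.859×10¹⁰)^(1/4).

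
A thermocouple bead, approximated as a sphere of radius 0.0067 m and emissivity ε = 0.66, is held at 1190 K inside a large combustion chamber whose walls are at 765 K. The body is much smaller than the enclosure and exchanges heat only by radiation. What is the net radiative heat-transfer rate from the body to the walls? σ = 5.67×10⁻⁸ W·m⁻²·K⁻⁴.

P_net ≈ 35.1 W

For a small grey body in a large enclosure: P_net = εσA(T_body⁴ − T_wall⁴).
A = 4πr² = 5.641×10⁻⁴ m²; T_body⁴ − T_wall⁴ = 2.005×10¹² − 3.425×10¹¹ = 1.663×10¹² K⁴.
|P_net| = 0.66·5.67×10⁻⁸·5.641×10⁻⁴·1.663×10¹².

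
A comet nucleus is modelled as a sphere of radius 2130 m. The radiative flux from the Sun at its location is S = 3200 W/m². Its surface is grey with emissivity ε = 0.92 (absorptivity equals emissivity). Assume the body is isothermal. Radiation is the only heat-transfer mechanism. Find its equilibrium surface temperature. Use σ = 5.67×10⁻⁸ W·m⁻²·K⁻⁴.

At equilibrium, absorbed power = emitted power.
Absorbing cross-section = πr² = 1.425×10⁷ m²; emitting surface = 4πr² = 5.701×10⁷ m² (ratio 4).
εS·A_cross = εσ·A_surf·T⁴  ⇒  T⁴ = S/(4σ)   (ε cancels).
T⁴ = 3200/(4·5.67×10⁻⁸) = 1.411×10¹⁰ K⁴.
T = (1.411×10¹⁰)^(1/4).

T ≈ 345 K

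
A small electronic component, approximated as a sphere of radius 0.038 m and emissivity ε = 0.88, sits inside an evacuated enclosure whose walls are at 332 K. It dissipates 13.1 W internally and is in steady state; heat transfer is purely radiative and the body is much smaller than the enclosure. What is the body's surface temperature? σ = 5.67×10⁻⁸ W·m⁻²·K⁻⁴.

T ≈ 404 K

For a small grey body in a large enclosure, net radiated power = εσA(T⁴ − T_w⁴).
Steady state: P = εσA(T⁴ − T_w⁴) with A = 4πr² = 0.01815 m².
T⁴ = P/(εσA) + T_w⁴ = 13.1/(0.88·5.67×10⁻⁸·0.01815) + (332)⁴
    = 1.447×10¹⁰ + 1.215×10¹⁰ = 2.662×10¹⁰ K⁴.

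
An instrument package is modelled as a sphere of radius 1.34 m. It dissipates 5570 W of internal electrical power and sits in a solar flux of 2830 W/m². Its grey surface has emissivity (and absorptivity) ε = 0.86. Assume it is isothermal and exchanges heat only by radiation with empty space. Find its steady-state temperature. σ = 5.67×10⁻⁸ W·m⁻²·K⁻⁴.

T ≈ 364 K

At steady state, absorbed solar power + internal power = radiated power.
Absorbed: α·S·A_cross = 0.86·2830·5.641 = 13730 W (cross-section πr²).
Total input = 13730 + 5570 = 19300 W.
Radiated: εσ·A_surf·T⁴ with A_surf = 4πr² = 22.56 m².
T⁴ = 19300/(0.86·5.67×10⁻⁸·22.56) = 1.754×10¹⁰ K⁴.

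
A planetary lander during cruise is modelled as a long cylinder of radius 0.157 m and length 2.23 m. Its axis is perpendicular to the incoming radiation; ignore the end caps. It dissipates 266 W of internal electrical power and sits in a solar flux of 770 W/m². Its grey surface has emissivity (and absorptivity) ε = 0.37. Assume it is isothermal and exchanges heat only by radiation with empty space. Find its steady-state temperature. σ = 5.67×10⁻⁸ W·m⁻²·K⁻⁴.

At steady state, absorbed solar power + internal power = radiated power.
Absorbed: α·S·A_cross = 0.37·770·0.7002 = 199.5 W (cross-section 2rL).
Total input = 199.5 + 266 = 465.5 W.
Radiated: εσ·A_surf·T⁴ with A_surf = 2πrL = 2.200 m².
T⁴ = 465.5/(0.37·5.67×10⁻⁸·2.200) = 1.009×10¹⁰ K⁴.

T ≈ 317 K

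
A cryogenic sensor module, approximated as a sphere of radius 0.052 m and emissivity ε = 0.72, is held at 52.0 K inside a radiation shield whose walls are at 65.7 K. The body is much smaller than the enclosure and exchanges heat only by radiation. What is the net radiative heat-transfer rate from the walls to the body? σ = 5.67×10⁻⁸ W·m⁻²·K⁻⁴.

For a small grey body in a large enclosure: P_net = εσA(T_body⁴ − T_wall⁴).
A = 4πr² = 0.03398 m²; T_body⁴ − T_wall⁴ = 7.312×10⁶ − 1.863×10⁷ = -1.132×10⁷ K⁴.
|P_net| = 0.72·5.67×10⁻⁸·0.03398·1.132×10⁷.

P_net ≈ 0.0157 W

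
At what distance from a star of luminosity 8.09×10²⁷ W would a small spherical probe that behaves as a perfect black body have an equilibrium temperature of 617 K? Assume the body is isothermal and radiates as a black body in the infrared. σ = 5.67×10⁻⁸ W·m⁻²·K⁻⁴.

d ≈ 1.40×10¹¹ m

For an isothermal black-emitting sphere, (1−a)S·πr² = σ·4πr²·T⁴ ⇒ S = 4σT⁴/(1−a).
S = 4·5.67×10⁻⁸·(617)⁴/1.00 = 32870 W/m².
Flux falls as S = L/(4πd²), so d = √(L/(4πS)) = √(8.09×10²⁷/(4π·32870)).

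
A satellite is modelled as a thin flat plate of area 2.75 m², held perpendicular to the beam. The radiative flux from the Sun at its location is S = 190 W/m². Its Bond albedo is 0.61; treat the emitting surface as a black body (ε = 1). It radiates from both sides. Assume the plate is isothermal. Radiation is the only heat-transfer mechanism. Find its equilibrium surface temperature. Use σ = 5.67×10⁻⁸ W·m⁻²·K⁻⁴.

At equilibrium, absorbed power = emitted power.
Absorbing cross-section = A = 2.750 m²; emitting surface = 2A = 5.500 m² (ratio 2).
(1−a)S·A_cross = εσ·A_surf·T⁴  ⇒  T⁴ = (1−a)S/(2σ).
T⁴ = 0.390·190/(2·5.67×10⁻⁸) = 6.534×10⁸ K⁴.
T = (6.534×10⁸)^(1/4).

T ≈ 160 K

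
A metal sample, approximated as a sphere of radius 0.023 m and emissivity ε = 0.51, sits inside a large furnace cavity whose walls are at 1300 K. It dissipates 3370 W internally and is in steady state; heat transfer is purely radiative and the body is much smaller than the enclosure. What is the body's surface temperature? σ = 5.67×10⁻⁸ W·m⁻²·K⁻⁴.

For a small grey body in a large enclosure, net radiated power = εσA(T⁴ − T_w⁴).
Steady state: P = εσA(T⁴ − T_w⁴) with A = 4πr² = 0.006648 m².
T⁴ = P/(εσA) + T_w⁴ = 3370/(0.51·5.67×10⁻⁸·0.006648) + (1300)⁴
    = 1.753×10¹³ + 2.856×10¹² = 2.039×10¹³ K⁴.

T ≈ 2120 K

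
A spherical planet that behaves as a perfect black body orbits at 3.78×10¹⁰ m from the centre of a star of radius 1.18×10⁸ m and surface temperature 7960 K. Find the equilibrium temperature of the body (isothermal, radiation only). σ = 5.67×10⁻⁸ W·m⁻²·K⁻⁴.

The star's surface emits σT_*⁴; at distance d the flux is S = σT_*⁴(R_*/d)².
S = 5.67×10⁻⁸·(7960)⁴·(1.18×10⁸/3.78×10¹⁰)² = 2218 W/m².
For an isothermal sphere T⁴ = (1−a)S/(4σ) = 9.781×10⁹ K⁴.

T ≈ 314 K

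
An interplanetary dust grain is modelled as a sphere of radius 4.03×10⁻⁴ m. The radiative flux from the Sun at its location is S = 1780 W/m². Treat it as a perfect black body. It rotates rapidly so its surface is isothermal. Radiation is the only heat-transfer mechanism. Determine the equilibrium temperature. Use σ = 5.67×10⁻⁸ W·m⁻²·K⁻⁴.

T ≈ 298 K

At equilibrium, absorbed power = emitted power.
Absorbing cross-section = πr² = 5.102×10⁻⁷ m²; emitting surface = 4πr² = 2.041×10⁻⁶ m² (ratio 4).
S·A_cross = εσ·A_surf·T⁴  ⇒  T⁴ = S/(4σ).
T⁴ = 1.00·1780/(4·5.67×10⁻⁸) = 7.848×10⁹ K⁴.
T = (7.848×10⁹)^(1/4).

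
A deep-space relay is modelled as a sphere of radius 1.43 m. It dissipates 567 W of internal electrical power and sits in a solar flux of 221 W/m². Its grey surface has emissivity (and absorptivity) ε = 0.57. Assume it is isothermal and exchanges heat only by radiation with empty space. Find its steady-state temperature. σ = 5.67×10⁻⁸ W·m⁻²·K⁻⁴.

At steady state, absorbed solar power + internal power = radiated power.
Absorbed: α·S·A_cross = 0.57·221·6.424 = 809.3 W (cross-section πr²).
Total input = 809.3 + 567 = 1376 W.
Radiated: εσ·A_surf·T⁴ with A_surf = 4πr² = 25.70 m².
T⁴ = 1376/(0.57·5.67×10⁻⁸·25.70) = 1.657×10⁹ K⁴.

T ≈ 202 K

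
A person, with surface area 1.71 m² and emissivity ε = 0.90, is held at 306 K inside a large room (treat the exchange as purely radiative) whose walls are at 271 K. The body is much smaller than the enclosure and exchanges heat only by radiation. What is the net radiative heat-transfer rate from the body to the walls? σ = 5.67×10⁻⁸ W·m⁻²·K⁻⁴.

For a small grey body in a large enclosure: P_net = εσA(T_body⁴ − T_wall⁴).
A = 1.71 m²; T_body⁴ − T_wall⁴ = 8.768×10⁹ − 5.394×10⁹ = 3.374×10⁹ K⁴.
|P_net| = 0.90·5.67×10⁻⁸·1.710·3.374×10⁹.

P_net ≈ 294 W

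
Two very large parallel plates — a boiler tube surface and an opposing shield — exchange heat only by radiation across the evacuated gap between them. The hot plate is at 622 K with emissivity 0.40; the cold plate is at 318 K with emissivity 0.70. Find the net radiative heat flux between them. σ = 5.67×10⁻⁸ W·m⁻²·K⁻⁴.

For two infinite grey parallel plates, q = σ(T₁⁴ − T₂⁴)/(1/ε₁ + 1/ε₂ − 1).
T₁⁴ − T₂⁴ = 1.497×10¹¹ − 1.023×10¹⁰ = 1.395×10¹¹ K⁴.
1/ε₁ + 1/ε₂ − 1 = 2.500 + 1.429 − 1 = 2.929.
q = 5.67×10⁻⁸ × 1.395×10¹¹ / 2.929.

q ≈ 2700 W/m²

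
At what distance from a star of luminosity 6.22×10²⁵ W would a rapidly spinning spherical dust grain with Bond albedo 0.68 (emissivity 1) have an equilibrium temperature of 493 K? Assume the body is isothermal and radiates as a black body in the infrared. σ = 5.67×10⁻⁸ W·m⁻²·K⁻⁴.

d ≈ 1.09×10¹⁰ m

For an isothermal black-emitting sphere, (1−a)S·πr² = σ·4πr²·T⁴ ⇒ S = 4σT⁴/(1−a).
S = 4·5.67×10⁻⁸·(493)⁴/0.320 = 41870 W/m².
Flux falls as S = L/(4πd²), so d = √(L/(4πS)) = √(6.22×10²⁵/(4π·41870)).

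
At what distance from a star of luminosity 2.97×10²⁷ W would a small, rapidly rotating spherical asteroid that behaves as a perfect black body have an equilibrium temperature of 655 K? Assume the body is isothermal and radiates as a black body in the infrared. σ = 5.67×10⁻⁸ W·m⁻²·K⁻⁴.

d ≈ 7.52×10¹⁰ m

For an isothermal black-emitting sphere, (1−a)S·πr² = σ·4πr²·T⁴ ⇒ S = 4σT⁴/(1−a).
S = 4·5.67×10⁻⁸·(655)⁴/1.00 = 41750 W/m².
Flux falls as S = L/(4πd²), so d = √(L/(4πS)) = √(2.97×10²⁷/(4π·41750)).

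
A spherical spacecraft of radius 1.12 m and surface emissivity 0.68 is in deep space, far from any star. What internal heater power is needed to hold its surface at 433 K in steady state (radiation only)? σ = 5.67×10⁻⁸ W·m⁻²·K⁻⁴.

P = εσ·4πr²·T⁴.
4πr² = 15.76 m²; T⁴ = 3.515×10¹⁰ K⁴.
P = 0.68·5.67×10⁻⁸·15.76·3.515×10¹⁰.

P ≈ 21400 W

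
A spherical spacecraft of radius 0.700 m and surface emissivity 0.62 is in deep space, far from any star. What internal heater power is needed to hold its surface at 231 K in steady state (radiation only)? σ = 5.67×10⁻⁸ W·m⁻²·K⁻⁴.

P = εσ·4πr²·T⁴.
4πr² = 6.158 m²; T⁴ = 2.847×10⁹ K⁴.
P = 0.62·5.67×10⁻⁸·6.158·2.847×10⁹.

P ≈ 616 W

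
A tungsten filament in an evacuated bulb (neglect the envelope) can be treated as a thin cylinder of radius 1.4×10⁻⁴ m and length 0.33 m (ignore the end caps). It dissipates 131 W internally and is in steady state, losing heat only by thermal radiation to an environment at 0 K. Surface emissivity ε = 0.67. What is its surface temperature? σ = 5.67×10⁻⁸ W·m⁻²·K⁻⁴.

Steady state: internal power = radiated power, P = εσA T⁴.
Radiating area A = 2πrL = 2.903×10⁻⁴ m².
T⁴ = P/(εσA) = 131/(0.67·5.67×10⁻⁸·2.903×10⁻⁴) = 1.188×10¹³ K⁴.
T = (1.188×10¹³)^(1/4).

T ≈ 1860 K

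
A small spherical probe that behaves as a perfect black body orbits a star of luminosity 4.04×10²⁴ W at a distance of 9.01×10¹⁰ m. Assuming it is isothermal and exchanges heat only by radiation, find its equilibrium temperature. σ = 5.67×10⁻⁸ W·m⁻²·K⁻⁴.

First find the stellar flux at distance d: S = L/(4πd²) = 4.04×10²⁴/(4π·(9.01×10¹⁰)²) = 39.60 W/m².
For an isothermal sphere, absorbed (1−a)S·πr² = emitted σ·4πr²·T⁴, so T⁴ = (1−a)S/(4σ).
T⁴ = 1.00·39.60/(4·5.67×10⁻⁸) = 1.746×10⁸ K⁴.

T ≈ 115 K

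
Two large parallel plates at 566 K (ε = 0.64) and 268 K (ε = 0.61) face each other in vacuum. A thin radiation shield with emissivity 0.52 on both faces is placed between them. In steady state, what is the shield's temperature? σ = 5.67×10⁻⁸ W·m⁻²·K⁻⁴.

T_s ≈ 483 K

In steady state the net flux on the hot side equals that on the cold side.
σ(T₁⁴−T_s⁴)/D₁ = σ(T_s⁴−T₂⁴)/D₂, with D₁ = 1/ε₁+1/ε_s−1 = 2.486, D₂ = 1/ε_s+1/ε₂−1 = 2.562.
Solve for T_s⁴: T_s⁴ = (D₂·T₁⁴ + D₁·T₂⁴)/(D₁+D₂) = 5.464×10¹⁰ K⁴.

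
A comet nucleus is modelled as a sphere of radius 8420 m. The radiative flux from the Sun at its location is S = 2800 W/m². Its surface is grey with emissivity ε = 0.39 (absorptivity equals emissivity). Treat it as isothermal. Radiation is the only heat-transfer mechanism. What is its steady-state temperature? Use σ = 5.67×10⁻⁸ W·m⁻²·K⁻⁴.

At equilibrium, absorbed power = emitted power.
Absorbing cross-section = πr² = 2.227×10⁸ m²; emitting surface = 4πr² = 8.909×10⁸ m² (ratio 4).
εS·A_cross = εσ·A_surf·T⁴  ⇒  T⁴ = S/(4σ)   (ε cancels).
T⁴ = 2800/(4·5.67×10⁻⁸) = 1.235×10¹⁰ K⁴.
T = (1.235×10¹⁰)^(1/4).

T ≈ 333 K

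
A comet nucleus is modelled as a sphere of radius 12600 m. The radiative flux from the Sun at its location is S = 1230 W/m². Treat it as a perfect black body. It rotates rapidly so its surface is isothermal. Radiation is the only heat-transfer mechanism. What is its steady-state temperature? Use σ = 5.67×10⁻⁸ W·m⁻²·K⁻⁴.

T ≈ 271 K

At equilibrium, absorbed power = emitted power.
Absorbing cross-section = πr² = 4.988×10⁸ m²; emitting surface = 4πr² = 1.995×10⁹ m² (ratio 4).
S·A_cross = εσ·A_surf·T⁴  ⇒  T⁴ = S/(4σ).
T⁴ = 1.00·1230/(4·5.67×10⁻⁸) = 5.423×10⁹ K⁴.
T = (5.423×10⁹)^(1/4).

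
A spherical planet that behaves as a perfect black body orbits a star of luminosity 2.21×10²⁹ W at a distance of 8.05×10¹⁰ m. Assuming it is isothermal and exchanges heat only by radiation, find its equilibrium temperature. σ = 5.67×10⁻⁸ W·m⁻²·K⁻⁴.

First find the stellar flux at distance d: S = L/(4πd²) = 2.21×10²⁹/(4π·(8.05×10¹⁰)²) = 2.714×10⁶ W/m².
For an isothermal sphere, absorbed (1−a)S·πr² = emitted σ·4πr²·T⁴, so T⁴ = (1−a)S/(4σ).
T⁴ = 1.00·2.714×10⁶/(4·5.67×10⁻⁸) = 1.197×10¹³ K⁴.

T ≈ 1860 K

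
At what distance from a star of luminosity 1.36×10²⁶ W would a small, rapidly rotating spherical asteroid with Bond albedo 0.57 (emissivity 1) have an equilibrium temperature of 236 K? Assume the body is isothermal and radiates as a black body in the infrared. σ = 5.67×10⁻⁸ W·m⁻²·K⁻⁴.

For an isothermal black-emitting sphere, (1−a)S·πr² = σ·4πr²·T⁴ ⇒ S = 4σT⁴/(1−a).
S = 4·5.67×10⁻⁸·(236)⁴/0.430 = 1636 W/m².
Flux falls as S = L/(4πd²), so d = √(L/(4πS)) = √(1.36×10²⁶/(4π·1636)).

d ≈ 8.13×10¹⁰ m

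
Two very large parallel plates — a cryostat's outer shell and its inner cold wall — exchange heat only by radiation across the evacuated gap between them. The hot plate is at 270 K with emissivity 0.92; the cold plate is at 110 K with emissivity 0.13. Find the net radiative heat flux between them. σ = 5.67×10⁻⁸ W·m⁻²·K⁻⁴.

For two infinite grey parallel plates, q = σ(T₁⁴ − T₂⁴)/(1/ε₁ + 1/ε₂ − 1).
T₁⁴ − T₂⁴ = 5.314×10⁹ − 1.464×10⁸ = 5.168×10⁹ K⁴.
1/ε₁ + 1/ε₂ − 1 = 1.087 + 7.692 − 1 = 7.779.
q = 5.67×10⁻⁸ × 5.168×10⁹ / 7.779.

q ≈ 37.7 W/m²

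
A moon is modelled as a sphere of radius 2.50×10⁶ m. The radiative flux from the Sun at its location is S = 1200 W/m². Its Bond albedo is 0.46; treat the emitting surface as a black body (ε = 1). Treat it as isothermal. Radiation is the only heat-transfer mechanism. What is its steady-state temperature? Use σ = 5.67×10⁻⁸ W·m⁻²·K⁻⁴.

At equilibrium, absorbed power = emitted power.
Absorbing cross-section = πr² = 1.963×10¹³ m²; emitting surface = 4πr² = 7.854×10¹³ m² (ratio 4).
(1−a)S·A_cross = εσ·A_surf·T⁴  ⇒  T⁴ = (1−a)S/(4σ).
T⁴ = 0.540·1200/(4·5.67×10⁻⁸) = 2.857×10⁹ K⁴.
T = (2.857×10⁹)^(1/4).

T ≈ 231 K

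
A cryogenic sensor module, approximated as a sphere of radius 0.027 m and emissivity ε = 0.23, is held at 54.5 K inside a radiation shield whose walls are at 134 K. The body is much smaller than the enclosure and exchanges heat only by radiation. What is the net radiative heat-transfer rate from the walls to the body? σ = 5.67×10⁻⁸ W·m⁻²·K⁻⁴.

P_net ≈ 0.0375 W

For a small grey body in a large enclosure: P_net = εσA(T_body⁴ − T_wall⁴).
A = 4πr² = 0.009161 m²; T_body⁴ − T_wall⁴ = 8.822×10⁶ − 3.224×10⁸ = -3.136×10⁸ K⁴.
|P_net| = 0.23·5.67×10⁻⁸·0.009161·3.136×10⁸.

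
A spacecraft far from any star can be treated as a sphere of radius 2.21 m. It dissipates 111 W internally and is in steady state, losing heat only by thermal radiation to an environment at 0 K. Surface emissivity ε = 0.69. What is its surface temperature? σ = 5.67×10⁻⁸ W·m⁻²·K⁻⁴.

T ≈ 82.5 K

Steady state: internal power = radiated power, P = εσA T⁴.
Radiating area A = 4πr² = 61.38 m².
T⁴ = P/(εσA) = 111/(0.69·5.67×10⁻⁸·61.38) = 4.623×10⁷ K⁴.
T = (4.623×10⁷)^(1/4).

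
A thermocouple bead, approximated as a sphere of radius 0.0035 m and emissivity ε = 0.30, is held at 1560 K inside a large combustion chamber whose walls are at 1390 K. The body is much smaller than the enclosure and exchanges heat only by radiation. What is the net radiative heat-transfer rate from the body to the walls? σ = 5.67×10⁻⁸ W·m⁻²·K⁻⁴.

P_net ≈ 5.73 W

For a small grey body in a large enclosure: P_net = εσA(T_body⁴ − T_wall⁴).
A = 4πr² = 1.539×10⁻⁴ m²; T_body⁴ − T_wall⁴ = 5.922×10¹² − 3.733×10¹² = 2.189×10¹² K⁴.
|P_net| = 0.30·5.67×10⁻⁸·1.539×10⁻⁴·2.189×10¹².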